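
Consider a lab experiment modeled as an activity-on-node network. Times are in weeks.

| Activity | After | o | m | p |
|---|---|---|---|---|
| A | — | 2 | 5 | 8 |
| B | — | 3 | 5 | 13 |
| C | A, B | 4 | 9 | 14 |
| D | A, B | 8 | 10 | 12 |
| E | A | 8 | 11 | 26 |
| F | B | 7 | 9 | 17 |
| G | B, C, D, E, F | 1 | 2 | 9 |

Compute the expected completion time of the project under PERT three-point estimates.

21 weeks

te_A = (2 + 4·5 + 8)/6 = 30/6 = 5
te_B = (3 + 4·5 + 13)/6 = 36/6 = 6
te_C = (4 + 4·9 + 14)/6 = 54/6 = 9
te_D = (8 + 4·10 + 12)/6 = 60/6 = 10
te_E = (8 + 4·11 + 26)/6 = 78/6 = 13
te_F = (7 + 4·9 + 17)/6 = 60/6 = 10
te_G = (1 + 4·2 + 9)/6 = 18/6 = 3

Forward pass:
ES_A = 0; EF_A = 5
ES_B = 0; EF_B = 6
ES_C = max(EF_A=5, EF_B=6) = 6; EF_C = 6+9 = 15
ES_D = max(EF_A=5, EF_B=6) = 6; EF_D = 6+10 = 16
ES_E = 5; EF_E = 5+13 = 18
ES_F = 6; EF_F = 6+10 = 16
ES_G = max(EF_B=6, EF_C=15, EF_D=16, EF_E=18, EF_F=16) = 18; EF_G = 18+3 = 21
Expected project duration μ = 21 weeks. Critical path: A → E → G.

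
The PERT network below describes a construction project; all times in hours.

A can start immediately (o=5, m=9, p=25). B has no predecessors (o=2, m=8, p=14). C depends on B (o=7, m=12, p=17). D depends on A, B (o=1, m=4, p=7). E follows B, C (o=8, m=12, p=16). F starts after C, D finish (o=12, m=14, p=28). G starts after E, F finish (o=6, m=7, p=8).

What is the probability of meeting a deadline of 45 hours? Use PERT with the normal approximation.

0.704

te_A = (5 + 4·9 + 25)/6 = 66/6 = 11; σ²_A = ((25−5)/6)² = 11.111
te_B = (2 + 4·8 + 14)/6 = 48/6 = 8; σ²_B = ((14−2)/6)² = 4.000
te_C = (7 + 4·12 + 17)/6 = 72/6 = 12; σ²_C = ((17−7)/6)² = 2.778
te_D = (1 + 4·4 + 7)/6 = 24/6 = 4; σ²_D = ((7−1)/6)² = 1.000
te_E = (8 + 4·12 + 16)/6 = 72/6 = 12; σ²_E = ((16−8)/6)² = 1.778
te_F = (12 + 4·14 + 28)/6 = 96/6 = 16; σ²_F = ((28−12)/6)² = 7.111
te_G = (6 + 4·7 + 8)/6 = 42/6 = 7; σ²_G = ((8−6)/6)² = 0.111

Forward pass:
ES_A = 0; EF_A = 11
ES_B = 0; EF_B = 8
ES_C = 8; EF_C = 8+12 = 20
ES_D = max(EF_A=11, EF_B=8) = 11; EF_D = 11+4 = 15
ES_E = max(EF_B=8, EF_C=20) = 20; EF_E = 20+12 = 32
ES_F = max(EF_C=20, EF_D=15) = 20; EF_F = 20+16 = 36
ES_G = max(EF_E=32, EF_F=36) = 36; EF_G = 36+7 = 43
Expected project duration μ = 43 hours. Critical path: B → C → F → G.

Variance along critical path = 4.000 + 2.778 + 7.111 + 0.111 = 14.000; σ = √14.000 = 3.742 hours.
Z = (45 − 43) / 3.742 = 0.535
P(T ≤ 45) = Φ(0.535) ≈ 0.704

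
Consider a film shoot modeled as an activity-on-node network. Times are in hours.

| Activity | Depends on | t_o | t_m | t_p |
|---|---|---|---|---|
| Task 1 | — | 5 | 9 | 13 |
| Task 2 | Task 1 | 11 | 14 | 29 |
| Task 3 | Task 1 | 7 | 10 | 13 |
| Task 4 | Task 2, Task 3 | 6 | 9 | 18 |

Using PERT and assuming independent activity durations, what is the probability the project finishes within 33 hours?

0.301

te_Task 1 = (5 + 4·9 + 13)/6 = 54/6 = 9; σ²_Task 1 = ((13−5)/6)² = 1.778
te_Task 2 = (11 + 4·14 + 29)/6 = 96/6 = 16; σ²_Task 2 = ((29−11)/6)² = 9.000
te_Task 3 = (7 + 4·10 + 13)/6 = 60/6 = 10; σ²_Task 3 = ((13−7)/6)² = 1.000
te_Task 4 = (6 + 4·9 + 18)/6 = 60/6 = 10; σ²_Task 4 = ((18−6)/6)² = 4.000

Forward pass:
ES_Task 1 = 0; EF_Task 1 = 9
ES_Task 2 = 9; EF_Task 2 = 9+16 = 25
ES_Task 3 = 9; EF_Task 3 = 9+10 = 19
ES_Task 4 = max(EF_Task 2=25, EF_Task 3=19) = 25; EF_Task 4 = 25+10 = 35
Expected project duration μ = 35 hours. Critical path: Task 1 → Task 2 → Task 4.

Variance along critical path = 1.778 + 9.000 + 4.000 = 14.778; σ = √14.778 = 3.844 hours.
Z = (33 − 35) / 3.844 = -0.520
P(T ≤ 33) = Φ(-0.520) ≈ 0.301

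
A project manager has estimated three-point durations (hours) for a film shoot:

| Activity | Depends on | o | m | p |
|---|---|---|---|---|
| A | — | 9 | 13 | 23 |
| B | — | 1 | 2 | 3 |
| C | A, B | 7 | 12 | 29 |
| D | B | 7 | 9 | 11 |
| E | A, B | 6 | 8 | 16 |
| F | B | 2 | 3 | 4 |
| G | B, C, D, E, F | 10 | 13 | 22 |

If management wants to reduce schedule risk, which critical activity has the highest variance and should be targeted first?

te_A = (9 + 4·13 + 23)/6 = 84/6 = 14; σ²_A = ((23−9)/6)² = 5.444
te_B = (1 + 4·2 + 3)/6 = 12/6 = 2; σ²_B = ((3−1)/6)² = 0.111
te_C = (7 + 4·12 + 29)/6 = 84/6 = 14; σ²_C = ((29−7)/6)² = 13.444
te_D = (7 + 4·9 + 11)/6 = 54/6 = 9; σ²_D = ((11−7)/6)² = 0.444
te_E = (6 + 4·8 + 16)/6 = 54/6 = 9; σ²_E = ((16−6)/6)² = 2.778
te_F = (2 + 4·3 + 4)/6 = 18/6 = 3; σ²_F = ((4−2)/6)² = 0.111
te_G = (10 + 4·13 + 22)/6 = 84/6 = 14; σ²_G = ((22−10)/6)² = 4.000

Forward pass:
ES_A = 0; EF_A = 14
ES_B = 0; EF_B = 2
ES_C = max(EF_A=14, EF_B=2) = 14; EF_C = 14+14 = 28
ES_D = 2; EF_D = 2+9 = 11
ES_E = max(EF_A=14, EF_B=2) = 14; EF_E = 14+9 = 23
ES_F = 2; EF_F = 2+3 = 5
ES_G = max(EF_B=2, EF_C=28, EF_D=11, EF_E=23, EF_F=5) = 28; EF_G = 28+14 = 42
Expected project duration μ = 42 hours. Critical path: A → C → G.

Variances on critical path: σ²_A=5.444, σ²_C=13.444, σ²_G=4.000.
Largest is σ²_C = 13.444.

C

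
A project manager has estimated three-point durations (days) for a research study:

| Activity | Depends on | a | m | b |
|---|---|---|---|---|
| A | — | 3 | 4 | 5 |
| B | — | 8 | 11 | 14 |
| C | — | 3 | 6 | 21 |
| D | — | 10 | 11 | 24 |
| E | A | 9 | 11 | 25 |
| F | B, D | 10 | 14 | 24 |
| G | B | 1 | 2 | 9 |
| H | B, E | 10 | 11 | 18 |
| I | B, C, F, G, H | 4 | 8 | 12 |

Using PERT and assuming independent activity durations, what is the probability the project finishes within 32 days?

0.064

te_A = (3 + 4·4 + 5)/6 = 24/6 = 4; σ²_A = ((5−3)/6)² = 0.111
te_B = (8 + 4·11 + 14)/6 = 66/6 = 11; σ²_B = ((14−8)/6)² = 1.000
te_C = (3 + 4·6 + 21)/6 = 48/6 = 8; σ²_C = ((21−3)/6)² = 9.000
te_D = (10 + 4·11 + 24)/6 = 78/6 = 13; σ²_D = ((24−10)/6)² = 5.444
te_E = (9 + 4·11 + 25)/6 = 78/6 = 13; σ²_E = ((25−9)/6)² = 7.111
te_F = (10 + 4·14 + 24)/6 = 90/6 = 15; σ²_F = ((24−10)/6)² = 5.444
te_G = (1 + 4·2 + 9)/6 = 18/6 = 3; σ²_G = ((9−1)/6)² = 1.778
te_H = (10 + 4·11 + 18)/6 = 72/6 = 12; σ²_H = ((18−10)/6)² = 1.778
te_I = (4 + 4·8 + 12)/6 = 48/6 = 8; σ²_I = ((12−4)/6)² = 1.778

Forward pass:
ES_A = 0; EF_A = 4
ES_B = 0; EF_B = 11
ES_C = 0; EF_C = 8
ES_D = 0; EF_D = 13
ES_E = 4; EF_E = 4+13 = 17
ES_F = max(EF_B=11, EF_D=13) = 13; EF_F = 13+15 = 28
ES_G = 11; EF_G = 11+3 = 14
ES_H = max(EF_B=11, EF_E=17) = 17; EF_H = 17+12 = 29
ES_I = max(EF_B=11, EF_C=8, EF_F=28, EF_G=14, EF_H=29) = 29; EF_I = 29+8 = 37
Expected project duration μ = 37 days. Critical path: A → E → H → I.

Variance along critical path = 0.111 + 7.111 + 1.778 + 1.778 = 10.778; σ = √10.778 = 3.283 days.
Z = (32 − 37) / 3.283 = -1.523
P(T ≤ 32) = Φ(-1.523) ≈ 0.064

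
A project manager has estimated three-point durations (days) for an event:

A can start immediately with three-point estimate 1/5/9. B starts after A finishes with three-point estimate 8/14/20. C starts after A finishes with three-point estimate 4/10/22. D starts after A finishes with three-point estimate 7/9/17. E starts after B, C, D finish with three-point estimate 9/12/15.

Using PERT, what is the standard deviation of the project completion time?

te_A = (1 + 4·5 + 9)/6 = 30/6 = 5; σ²_A = ((9−1)/6)² = 1.778
te_B = (8 + 4·14 + 20)/6 = 84/6 = 14; σ²_B = ((20−8)/6)² = 4.000
te_C = (4 + 4·10 + 22)/6 = 66/6 = 11; σ²_C = ((22−4)/6)² = 9.000
te_D = (7 + 4·9 + 17)/6 = 60/6 = 10; σ²_D = ((17−7)/6)² = 2.778
te_E = (9 + 4·12 + 15)/6 = 72/6 = 12; σ²_E = ((15−9)/6)² = 1.000

Forward pass:
ES_A = 0; EF_A = 5
ES_B = 5; EF_B = 5+14 = 19
ES_C = 5; EF_C = 5+11 = 16
ES_D = 5; EF_D = 5+10 = 15
ES_E = max(EF_B=19, EF_C=16, EF_D=15) = 19; EF_E = 19+12 = 31
Expected project duration μ = 31 days. Critical path: A → B → E.

Variance along critical path = 1.778 + 4.000 + 1.000 = 6.778
σ = √6.778 = 2.603 days

2.60 days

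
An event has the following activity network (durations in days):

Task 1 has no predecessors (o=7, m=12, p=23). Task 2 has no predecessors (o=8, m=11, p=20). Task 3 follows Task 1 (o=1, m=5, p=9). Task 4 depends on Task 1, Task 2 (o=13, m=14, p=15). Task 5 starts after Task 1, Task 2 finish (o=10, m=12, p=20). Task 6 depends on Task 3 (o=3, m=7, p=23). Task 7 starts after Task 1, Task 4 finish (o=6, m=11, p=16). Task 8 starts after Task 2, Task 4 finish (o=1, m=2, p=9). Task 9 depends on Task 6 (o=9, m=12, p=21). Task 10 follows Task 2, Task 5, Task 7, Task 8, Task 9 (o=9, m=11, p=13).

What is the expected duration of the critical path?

te_Task 1 = (7 + 4·12 + 23)/6 = 78/6 = 13
te_Task 2 = (8 + 4·11 + 20)/6 = 72/6 = 12
te_Task 3 = (1 + 4·5 + 9)/6 = 30/6 = 5
te_Task 4 = (13 + 4·14 + 15)/6 = 84/6 = 14
te_Task 5 = (10 + 4·12 + 20)/6 = 78/6 = 13
te_Task 6 = (3 + 4·7 + 23)/6 = 54/6 = 9
te_Task 7 = (6 + 4·11 + 16)/6 = 66/6 = 11
te_Task 8 = (1 + 4·2 + 9)/6 = 18/6 = 3
te_Task 9 = (9 + 4·12 + 21)/6 = 78/6 = 13
te_Task 10 = (9 + 4·11 + 13)/6 = 66/6 = 11

Forward pass:
ES_Task 1 = 0; EF_Task 1 = 13
ES_Task 2 = 0; EF_Task 2 = 12
ES_Task 3 = 13; EF_Task 3 = 13+5 = 18
ES_Task 4 = max(EF_Task 1=13, EF_Task 2=12) = 13; EF_Task 4 = 13+14 = 27
ES_Task 5 = max(EF_Task 1=13, EF_Task 2=12) = 13; EF_Task 5 = 13+13 = 26
ES_Task 6 = 18; EF_Task 6 = 18+9 = 27
ES_Task 7 = max(EF_Task 1=13, EF_Task 4=27) = 27; EF_Task 7 = 27+11 = 38
ES_Task 8 = max(EF_Task 2=12, EF_Task 4=27) = 27; EF_Task 8 = 27+3 = 30
ES_Task 9 = 27; EF_Task 9 = 27+13 = 40
ES_Task 10 = max(EF_Task 2=12, EF_Task 5=26, EF_Task 7=38, EF_Task 8=30, EF_Task 9=40) = 40; EF_Task 10 = 40+11 = 51
Expected project duration μ = 51 days. Critical path: Task 1 → Task 3 → Task 6 → Task 9 → Task 10.

51 days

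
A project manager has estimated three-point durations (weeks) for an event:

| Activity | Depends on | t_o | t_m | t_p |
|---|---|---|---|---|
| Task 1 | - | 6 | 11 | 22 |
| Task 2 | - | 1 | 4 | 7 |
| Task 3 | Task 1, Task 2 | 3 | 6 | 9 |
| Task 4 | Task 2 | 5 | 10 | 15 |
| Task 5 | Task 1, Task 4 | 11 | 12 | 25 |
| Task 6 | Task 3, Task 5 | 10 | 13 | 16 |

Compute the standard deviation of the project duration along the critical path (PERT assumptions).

3.20 weeks

te_Task 1 = (6 + 4·11 + 22)/6 = 72/6 = 12; σ²_Task 1 = ((22−6)/6)² = 7.111
te_Task 2 = (1 + 4·4 + 7)/6 = 24/6 = 4; σ²_Task 2 = ((7−1)/6)² = 1.000
te_Task 3 = (3 + 4·6 + 9)/6 = 36/6 = 6; σ²_Task 3 = ((9−3)/6)² = 1.000
te_Task 4 = (5 + 4·10 + 15)/6 = 60/6 = 10; σ²_Task 4 = ((15−5)/6)² = 2.778
te_Task 5 = (11 + 4·12 + 25)/6 = 84/6 = 14; σ²_Task 5 = ((25−11)/6)² = 5.444
te_Task 6 = (10 + 4·13 + 16)/6 = 78/6 = 13; σ²_Task 6 = ((16−10)/6)² = 1.000

Forward pass:
ES_Task 1 = 0; EF_Task 1 = 12
ES_Task 2 = 0; EF_Task 2 = 4
ES_Task 3 = max(EF_Task 1=12, EF_Task 2=4) = 12; EF_Task 3 = 12+6 = 18
ES_Task 4 = 4; EF_Task 4 = 4+10 = 14
ES_Task 5 = max(EF_Task 1=12, EF_Task 4=14) = 14; EF_Task 5 = 14+14 = 28
ES_Task 6 = max(EF_Task 3=18, EF_Task 5=28) = 28; EF_Task 6 = 28+13 = 41
Expected project duration μ = 41 weeks. Critical path: Task 2 → Task 4 → Task 5 → Task 6.

Variance along critical path = 1.000 + 2.778 + 5.444 + 1.000 = 10.222
σ = √10.222 = 3.197 weeks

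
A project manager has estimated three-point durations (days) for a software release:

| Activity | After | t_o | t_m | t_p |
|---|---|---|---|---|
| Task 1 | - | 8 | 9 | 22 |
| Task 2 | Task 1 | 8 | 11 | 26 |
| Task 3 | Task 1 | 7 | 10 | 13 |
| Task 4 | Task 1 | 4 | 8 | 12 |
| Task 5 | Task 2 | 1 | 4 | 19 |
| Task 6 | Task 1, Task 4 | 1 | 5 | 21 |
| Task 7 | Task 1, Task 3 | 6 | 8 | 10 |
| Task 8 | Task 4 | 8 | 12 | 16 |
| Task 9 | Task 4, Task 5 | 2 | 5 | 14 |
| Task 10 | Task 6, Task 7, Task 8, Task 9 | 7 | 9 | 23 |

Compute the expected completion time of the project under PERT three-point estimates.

te_Task 1 = (8 + 4·9 + 22)/6 = 66/6 = 11
te_Task 2 = (8 + 4·11 + 26)/6 = 78/6 = 13
te_Task 3 = (7 + 4·10 + 13)/6 = 60/6 = 10
te_Task 4 = (4 + 4·8 + 12)/6 = 48/6 = 8
te_Task 5 = (1 + 4·4 + 19)/6 = 36/6 = 6
te_Task 6 = (1 + 4·5 + 21)/6 = 42/6 = 7
te_Task 7 = (6 + 4·8 + 10)/6 = 48/6 = 8
te_Task 8 = (8 + 4·12 + 16)/6 = 72/6 = 12
te_Task 9 = (2 + 4·5 + 14)/6 = 36/6 = 6
te_Task 10 = (7 + 4·9 + 23)/6 = 66/6 = 11

Forward pass:
ES_Task 1 = 0; EF_Task 1 = 11
ES_Task 2 = 11; EF_Task 2 = 11+13 = 24
ES_Task 3 = 11; EF_Task 3 = 11+10 = 21
ES_Task 4 = 11; EF_Task 4 = 11+8 = 19
ES_Task 5 = 24; EF_Task 5 = 24+6 = 30
ES_Task 6 = max(EF_Task 1=11, EF_Task 4=19) = 19; EF_Task 6 = 19+7 = 26
ES_Task 7 = max(EF_Task 1=11, EF_Task 3=21) = 21; EF_Task 7 = 21+8 = 29
ES_Task 8 = 19; EF_Task 8 = 19+12 = 31
ES_Task 9 = max(EF_Task 4=19, EF_Task 5=30) = 30; EF_Task 9 = 30+6 = 36
ES_Task 10 = max(EF_Task 6=26, EF_Task 7=29, EF_Task 8=31, EF_Task 9=36) = 36; EF_Task 10 = 36+11 = 47
Expected project duration μ = 47 days. Critical path: Task 1 → Task 2 → Task 5 → Task 9 → Task 10.

47 days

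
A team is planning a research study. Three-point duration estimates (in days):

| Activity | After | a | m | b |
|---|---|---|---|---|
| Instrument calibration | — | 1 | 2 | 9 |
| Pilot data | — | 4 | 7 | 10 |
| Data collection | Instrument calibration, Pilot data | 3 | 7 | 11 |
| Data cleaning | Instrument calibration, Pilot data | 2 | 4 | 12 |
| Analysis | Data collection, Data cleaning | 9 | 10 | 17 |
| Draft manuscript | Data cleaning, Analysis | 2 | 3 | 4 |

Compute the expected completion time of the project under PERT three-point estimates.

28 days

te_Instrument calibration = (1 + 4·2 + 9)/6 = 18/6 = 3
te_Pilot data = (4 + 4·7 + 10)/6 = 42/6 = 7
te_Data collection = (3 + 4·7 + 11)/6 = 42/6 = 7
te_Data cleaning = (2 + 4·4 + 12)/6 = 30/6 = 5
te_Analysis = (9 + 4·10 + 17)/6 = 66/6 = 11
te_Draft manuscript = (2 + 4·3 + 4)/6 = 18/6 = 3

Forward pass:
ES_Instrument calibration = 0; EF_Instrument calibration = 3
ES_Pilot data = 0; EF_Pilot data = 7
ES_Data collection = max(EF_Instrument calibration=3, EF_Pilot data=7) = 7; EF_Data collection = 7+7 = 14
ES_Data cleaning = max(EF_Instrument calibration=3, EF_Pilot data=7) = 7; EF_Data cleaning = 7+5 = 12
ES_Analysis = max(EF_Data collection=14, EF_Data cleaning=12) = 14; EF_Analysis = 14+11 = 25
ES_Draft manuscript = max(EF_Data cleaning=12, EF_Analysis=25) = 25; EF_Draft manuscript = 25+3 = 28
Expected project duration μ = 28 days. Critical path: Pilot data → Data collection → Analysis → Draft manuscript.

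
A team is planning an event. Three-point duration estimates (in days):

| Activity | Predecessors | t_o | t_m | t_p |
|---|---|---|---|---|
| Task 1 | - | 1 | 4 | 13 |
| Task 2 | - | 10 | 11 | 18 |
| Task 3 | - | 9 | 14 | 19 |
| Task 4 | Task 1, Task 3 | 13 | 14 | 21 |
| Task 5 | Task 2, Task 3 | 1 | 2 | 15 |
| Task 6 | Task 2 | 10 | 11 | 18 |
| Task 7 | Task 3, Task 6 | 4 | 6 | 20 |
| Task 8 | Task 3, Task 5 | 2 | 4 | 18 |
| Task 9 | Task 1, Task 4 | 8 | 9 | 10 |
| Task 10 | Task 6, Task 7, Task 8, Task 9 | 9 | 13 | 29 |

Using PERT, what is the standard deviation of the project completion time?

3.97 days

te_Task 1 = (1 + 4·4 + 13)/6 = 30/6 = 5; σ²_Task 1 = ((13−1)/6)² = 4.000
te_Task 2 = (10 + 4·11 + 18)/6 = 72/6 = 12; σ²_Task 2 = ((18−10)/6)² = 1.778
te_Task 3 = (9 + 4·14 + 19)/6 = 84/6 = 14; σ²_Task 3 = ((19−9)/6)² = 2.778
te_Task 4 = (13 + 4·14 + 21)/6 = 90/6 = 15; σ²_Task 4 = ((21−13)/6)² = 1.778
te_Task 5 = (1 + 4·2 + 15)/6 = 24/6 = 4; σ²_Task 5 = ((15−1)/6)² = 5.444
te_Task 6 = (10 + 4·11 + 18)/6 = 72/6 = 12; σ²_Task 6 = ((18−10)/6)² = 1.778
te_Task 7 = (4 + 4·6 + 20)/6 = 48/6 = 8; σ²_Task 7 = ((20−4)/6)² = 7.111
te_Task 8 = (2 + 4·4 + 18)/6 = 36/6 = 6; σ²_Task 8 = ((18−2)/6)² = 7.111
te_Task 9 = (8 + 4·9 + 10)/6 = 54/6 = 9; σ²_Task 9 = ((10−8)/6)² = 0.111
te_Task 10 = (9 + 4·13 + 29)/6 = 90/6 = 15; σ²_Task 10 = ((29−9)/6)² = 11.111

Forward pass:
ES_Task 1 = 0; EF_Task 1 = 5
ES_Task 2 = 0; EF_Task 2 = 12
ES_Task 3 = 0; EF_Task 3 = 14
ES_Task 4 = max(EF_Task 1=5, EF_Task 3=14) = 14; EF_Task 4 = 14+15 = 29
ES_Task 5 = max(EF_Task 2=12, EF_Task 3=14) = 14; EF_Task 5 = 14+4 = 18
ES_Task 6 = 12; EF_Task 6 = 12+12 = 24
ES_Task 7 = max(EF_Task 3=14, EF_Task 6=24) = 24; EF_Task 7 = 24+8 = 32
ES_Task 8 = max(EF_Task 3=14, EF_Task 5=18) = 18; EF_Task 8 = 18+6 = 24
ES_Task 9 = max(EF_Task 1=5, EF_Task 4=29) = 29; EF_Task 9 = 29+9 = 38
ES_Task 10 = max(EF_Task 6=24, EF_Task 7=32, EF_Task 8=24, EF_Task 9=38) = 38; EF_Task 10 = 38+15 = 53
Expected project duration μ = 53 days. Critical path: Task 3 → Task 4 → Task 9 → Task 10.

Variance along critical path = 2.778 + 1.778 + 0.111 + 11.111 = 15.778
σ = √15.778 = 3.972 days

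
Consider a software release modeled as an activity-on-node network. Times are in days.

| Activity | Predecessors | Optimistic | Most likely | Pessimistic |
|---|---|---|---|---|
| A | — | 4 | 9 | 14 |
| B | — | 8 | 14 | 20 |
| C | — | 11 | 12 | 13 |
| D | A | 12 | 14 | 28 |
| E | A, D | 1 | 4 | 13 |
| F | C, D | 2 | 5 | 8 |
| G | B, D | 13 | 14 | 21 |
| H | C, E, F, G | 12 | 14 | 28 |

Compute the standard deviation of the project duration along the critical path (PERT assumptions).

te_A = (4 + 4·9 + 14)/6 = 54/6 = 9; σ²_A = ((14−4)/6)² = 2.778
te_B = (8 + 4·14 + 20)/6 = 84/6 = 14; σ²_B = ((20−8)/6)² = 4.000
te_C = (11 + 4·12 + 13)/6 = 72/6 = 12; σ²_C = ((13−11)/6)² = 0.111
te_D = (12 + 4·14 + 28)/6 = 96/6 = 16; σ²_D = ((28−12)/6)² = 7.111
te_E = (1 + 4·4 + 13)/6 = 30/6 = 5; σ²_E = ((13−1)/6)² = 4.000
te_F = (2 + 4·5 + 8)/6 = 30/6 = 5; σ²_F = ((8−2)/6)² = 1.000
te_G = (13 + 4·14 + 21)/6 = 90/6 = 15; σ²_G = ((21−13)/6)² = 1.778
te_H = (12 + 4·14 + 28)/6 = 96/6 = 16; σ²_H = ((28−12)/6)² = 7.111

Forward pass:
ES_A = 0; EF_A = 9
ES_B = 0; EF_B = 14
ES_C = 0; EF_C = 12
ES_D = 9; EF_D = 9+16 = 25
ES_E = max(EF_A=9, EF_D=25) = 25; EF_E = 25+5 = 30
ES_F = max(EF_C=12, EF_D=25) = 25; EF_F = 25+5 = 30
ES_G = max(EF_B=14, EF_D=25) = 25; EF_G = 25+15 = 40
ES_H = max(EF_C=12, EF_E=30, EF_F=30, EF_G=40) = 40; EF_H = 40+16 = 56
Expected project duration μ = 56 days. Critical path: A → D → G → H.

Variance along critical path = 2.778 + 7.111 + 1.778 + 7.111 = 18.778
σ = √18.778 = 4.333 days

4.33 days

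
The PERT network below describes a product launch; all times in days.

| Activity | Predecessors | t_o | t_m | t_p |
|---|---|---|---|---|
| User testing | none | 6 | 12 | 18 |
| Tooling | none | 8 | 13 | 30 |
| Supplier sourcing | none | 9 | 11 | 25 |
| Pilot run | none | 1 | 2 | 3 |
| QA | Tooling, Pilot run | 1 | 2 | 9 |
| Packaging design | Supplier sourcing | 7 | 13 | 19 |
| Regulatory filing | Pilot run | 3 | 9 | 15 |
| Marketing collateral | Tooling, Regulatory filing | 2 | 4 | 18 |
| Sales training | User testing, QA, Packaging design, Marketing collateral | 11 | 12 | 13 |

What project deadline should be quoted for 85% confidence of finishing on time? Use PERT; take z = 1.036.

41.5 days

te_User testing = (6 + 4·12 + 18)/6 = 72/6 = 12; σ²_User testing = ((18−6)/6)² = 4.000
te_Tooling = (8 + 4·13 + 30)/6 = 90/6 = 15; σ²_Tooling = ((30−8)/6)² = 13.444
te_Supplier sourcing = (9 + 4·11 + 25)/6 = 78/6 = 13; σ²_Supplier sourcing = ((25−9)/6)² = 7.111
te_Pilot run = (1 + 4·2 + 3)/6 = 12/6 = 2; σ²_Pilot run = ((3−1)/6)² = 0.111
te_QA = (1 + 4·2 + 9)/6 = 18/6 = 3; σ²_QA = ((9−1)/6)² = 1.778
te_Packaging design = (7 + 4·13 + 19)/6 = 78/6 = 13; σ²_Packaging design = ((19−7)/6)² = 4.000
te_Regulatory filing = (3 + 4·9 + 15)/6 = 54/6 = 9; σ²_Regulatory filing = ((15−3)/6)² = 4.000
te_Marketing collateral = (2 + 4·4 + 18)/6 = 36/6 = 6; σ²_Marketing collateral = ((18−2)/6)² = 7.111
te_Sales training = (11 + 4·12 + 13)/6 = 72/6 = 12; σ²_Sales training = ((13−11)/6)² = 0.111

Forward pass:
ES_User testing = 0; EF_User testing = 12
ES_Tooling = 0; EF_Tooling = 15
ES_Supplier sourcing = 0; EF_Supplier sourcing = 13
ES_Pilot run = 0; EF_Pilot run = 2
ES_QA = max(EF_Tooling=15, EF_Pilot run=2) = 15; EF_QA = 15+3 = 18
ES_Packaging design = 13; EF_Packaging design = 13+13 = 26
ES_Regulatory filing = 2; EF_Regulatory filing = 2+9 = 11
ES_Marketing collateral = max(EF_Tooling=15, EF_Regulatory filing=11) = 15; EF_Marketing collateral = 15+6 = 21
ES_Sales training = max(EF_User testing=12, EF_QA=18, EF_Packaging design=26, EF_Marketing collateral=21) = 26; EF_Sales training = 26+12 = 38
Expected project duration μ = 38 days. Critical path: Supplier sourcing → Packaging design → Sales training.

Variance along critical path = 7.111 + 4.000 + 0.111 = 11.222; σ = 3.350 days.
D = μ + z·σ = 38 + 1.036·3.350 = 41.5 days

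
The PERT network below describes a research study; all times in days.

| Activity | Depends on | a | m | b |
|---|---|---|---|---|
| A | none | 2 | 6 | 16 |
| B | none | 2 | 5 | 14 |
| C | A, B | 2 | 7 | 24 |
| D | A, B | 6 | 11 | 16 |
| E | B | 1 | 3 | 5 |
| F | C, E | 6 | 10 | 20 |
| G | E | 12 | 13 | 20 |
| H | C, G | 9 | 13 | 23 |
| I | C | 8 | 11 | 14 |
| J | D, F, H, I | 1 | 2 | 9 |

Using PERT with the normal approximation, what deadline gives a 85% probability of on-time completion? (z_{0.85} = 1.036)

43.8 days

te_A = (2 + 4·6 + 16)/6 = 42/6 = 7; σ²_A = ((16−2)/6)² = 5.444
te_B = (2 + 4·5 + 14)/6 = 36/6 = 6; σ²_B = ((14−2)/6)² = 4.000
te_C = (2 + 4·7 + 24)/6 = 54/6 = 9; σ²_C = ((24−2)/6)² = 13.444
te_D = (6 + 4·11 + 16)/6 = 66/6 = 11; σ²_D = ((16−6)/6)² = 2.778
te_E = (1 + 4·3 + 5)/6 = 18/6 = 3; σ²_E = ((5−1)/6)² = 0.444
te_F = (6 + 4·10 + 20)/6 = 66/6 = 11; σ²_F = ((20−6)/6)² = 5.444
te_G = (12 + 4·13 + 20)/6 = 84/6 = 14; σ²_G = ((20−12)/6)² = 1.778
te_H = (9 + 4·13 + 23)/6 = 84/6 = 14; σ²_H = ((23−9)/6)² = 5.444
te_I = (8 + 4·11 + 14)/6 = 66/6 = 11; σ²_I = ((14−8)/6)² = 1.000
te_J = (1 + 4·2 + 9)/6 = 18/6 = 3; σ²_J = ((9−1)/6)² = 1.778

Forward pass:
ES_A = 0; EF_A = 7
ES_B = 0; EF_B = 6
ES_C = max(EF_A=7, EF_B=6) = 7; EF_C = 7+9 = 16
ES_D = max(EF_A=7, EF_B=6) = 7; EF_D = 7+11 = 18
ES_E = 6; EF_E = 6+3 = 9
ES_F = max(EF_C=16, EF_E=9) = 16; EF_F = 16+11 = 27
ES_G = 9; EF_G = 9+14 = 23
ES_H = max(EF_C=16, EF_G=23) = 23; EF_H = 23+14 = 37
ES_I = 16; EF_I = 16+11 = 27
ES_J = max(EF_D=18, EF_F=27, EF_H=37, EF_I=27) = 37; EF_J = 37+3 = 40
Expected project duration μ = 40 days. Critical path: B → E → G → H → J.

Variance along critical path = 4.000 + 0.444 + 1.778 + 5.444 + 1.778 = 13.444; σ = 3.667 days.
D = μ + z·σ = 40 + 1.036·3.667 = 43.8 days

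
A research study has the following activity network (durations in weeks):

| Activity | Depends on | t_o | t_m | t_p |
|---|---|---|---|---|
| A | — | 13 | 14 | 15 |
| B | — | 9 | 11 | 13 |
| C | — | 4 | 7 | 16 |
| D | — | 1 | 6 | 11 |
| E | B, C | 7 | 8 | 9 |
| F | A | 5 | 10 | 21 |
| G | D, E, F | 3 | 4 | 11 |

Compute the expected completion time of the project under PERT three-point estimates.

30 weeks

te_A = (13 + 4·14 + 15)/6 = 84/6 = 14
te_B = (9 + 4·11 + 13)/6 = 66/6 = 11
te_C = (4 + 4·7 + 16)/6 = 48/6 = 8
te_D = (1 + 4·6 + 11)/6 = 36/6 = 6
te_E = (7 + 4·8 + 9)/6 = 48/6 = 8
te_F = (5 + 4·10 + 21)/6 = 66/6 = 11
te_G = (3 + 4·4 + 11)/6 = 30/6 = 5

Forward pass:
ES_A = 0; EF_A = 14
ES_B = 0; EF_B = 11
ES_C = 0; EF_C = 8
ES_D = 0; EF_D = 6
ES_E = max(EF_B=11, EF_C=8) = 11; EF_E = 11+8 = 19
ES_F = 14; EF_F = 14+11 = 25
ES_G = max(EF_D=6, EF_E=19, EF_F=25) = 25; EF_G = 25+5 = 30
Expected project duration μ = 30 weeks. Critical path: A → F → G.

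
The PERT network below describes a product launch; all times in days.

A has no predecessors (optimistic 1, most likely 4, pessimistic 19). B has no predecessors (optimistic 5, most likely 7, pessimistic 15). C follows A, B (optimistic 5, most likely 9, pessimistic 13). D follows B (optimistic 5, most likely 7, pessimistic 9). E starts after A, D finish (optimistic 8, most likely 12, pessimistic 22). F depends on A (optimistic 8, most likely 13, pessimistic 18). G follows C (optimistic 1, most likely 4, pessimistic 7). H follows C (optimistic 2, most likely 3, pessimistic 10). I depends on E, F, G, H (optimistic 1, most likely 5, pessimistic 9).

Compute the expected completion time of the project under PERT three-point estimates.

te_A = (1 + 4·4 + 19)/6 = 36/6 = 6
te_B = (5 + 4·7 + 15)/6 = 48/6 = 8
te_C = (5 + 4·9 + 13)/6 = 54/6 = 9
te_D = (5 + 4·7 + 9)/6 = 42/6 = 7
te_E = (8 + 4·12 + 22)/6 = 78/6 = 13
te_F = (8 + 4·13 + 18)/6 = 78/6 = 13
te_G = (1 + 4·4 + 7)/6 = 24/6 = 4
te_H = (2 + 4·3 + 10)/6 = 24/6 = 4
te_I = (1 + 4·5 + 9)/6 = 30/6 = 5

Forward pass:
ES_A = 0; EF_A = 6
ES_B = 0; EF_B = 8
ES_C = max(EF_A=6, EF_B=8) = 8; EF_C = 8+9 = 17
ES_D = 8; EF_D = 8+7 = 15
ES_E = max(EF_A=6, EF_D=15) = 15; EF_E = 15+13 = 28
ES_F = 6; EF_F = 6+13 = 19
ES_G = 17; EF_G = 17+4 = 21
ES_H = 17; EF_H = 17+4 = 21
ES_I = max(EF_E=28, EF_F=19, EF_G=21, EF_H=21) = 28; EF_I = 28+5 = 33
Expected project duration μ = 33 days. Critical path: B → D → E → I.

33 days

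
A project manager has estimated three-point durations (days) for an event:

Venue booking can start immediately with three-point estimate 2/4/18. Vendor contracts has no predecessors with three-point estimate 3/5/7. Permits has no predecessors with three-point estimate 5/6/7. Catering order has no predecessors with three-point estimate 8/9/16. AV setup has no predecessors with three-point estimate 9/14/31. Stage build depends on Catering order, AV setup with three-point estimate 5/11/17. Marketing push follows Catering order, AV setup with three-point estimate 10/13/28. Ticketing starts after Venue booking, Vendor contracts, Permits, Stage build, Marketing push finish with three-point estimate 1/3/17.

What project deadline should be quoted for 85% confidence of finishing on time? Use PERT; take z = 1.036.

41.6 days

te_Venue booking = (2 + 4·4 + 18)/6 = 36/6 = 6; σ²_Venue booking = ((18−2)/6)² = 7.111
te_Vendor contracts = (3 + 4·5 + 7)/6 = 30/6 = 5; σ²_Vendor contracts = ((7−3)/6)² = 0.444
te_Permits = (5 + 4·6 + 7)/6 = 36/6 = 6; σ²_Permits = ((7−5)/6)² = 0.111
te_Catering order = (8 + 4·9 + 16)/6 = 60/6 = 10; σ²_Catering order = ((16−8)/6)² = 1.778
te_AV setup = (9 + 4·14 + 31)/6 = 96/6 = 16; σ²_AV setup = ((31−9)/6)² = 13.444
te_Stage build = (5 + 4·11 + 17)/6 = 66/6 = 11; σ²_Stage build = ((17−5)/6)² = 4.000
te_Marketing push = (10 + 4·13 + 28)/6 = 90/6 = 15; σ²_Marketing push = ((28−10)/6)² = 9.000
te_Ticketing = (1 + 4·3 + 17)/6 = 30/6 = 5; σ²_Ticketing = ((17−1)/6)² = 7.111

Forward pass:
ES_Venue booking = 0; EF_Venue booking = 6
ES_Vendor contracts = 0; EF_Vendor contracts = 5
ES_Permits = 0; EF_Permits = 6
ES_Catering order = 0; EF_Catering order = 10
ES_AV setup = 0; EF_AV setup = 16
ES_Stage build = max(EF_Catering order=10, EF_AV setup=16) = 16; EF_Stage build = 16+11 = 27
ES_Marketing push = max(EF_Catering order=10, EF_AV setup=16) = 16; EF_Marketing push = 16+15 = 31
ES_Ticketing = max(EF_Venue booking=6, EF_Vendor contracts=5, EF_Permits=6, EF_Stage build=27, EF_Marketing push=31) = 31; EF_Ticketing = 31+5 = 36
Expected project duration μ = 36 days. Critical path: AV setup → Marketing push → Ticketing.

Variance along critical path = 13.444 + 9.000 + 7.111 = 29.556; σ = 5.437 days.
D = μ + z·σ = 36 + 1.036·5.437 = 41.6 days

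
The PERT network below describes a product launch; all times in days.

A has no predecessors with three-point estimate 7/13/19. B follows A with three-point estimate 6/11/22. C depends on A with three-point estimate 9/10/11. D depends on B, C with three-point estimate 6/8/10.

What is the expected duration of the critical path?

te_A = (7 + 4·13 + 19)/6 = 78/6 = 13
te_B = (6 + 4·11 + 22)/6 = 72/6 = 12
te_C = (9 + 4·10 + 11)/6 = 60/6 = 10
te_D = (6 + 4·8 + 10)/6 = 48/6 = 8

Forward pass:
ES_A = 0; EF_A = 13
ES_B = 13; EF_B = 13+12 = 25
ES_C = 13; EF_C = 13+10 = 23
ES_D = max(EF_B=25, EF_C=23) = 25; EF_D = 25+8 = 33
Expected project duration μ = 33 days. Critical path: A → B → D.

33 days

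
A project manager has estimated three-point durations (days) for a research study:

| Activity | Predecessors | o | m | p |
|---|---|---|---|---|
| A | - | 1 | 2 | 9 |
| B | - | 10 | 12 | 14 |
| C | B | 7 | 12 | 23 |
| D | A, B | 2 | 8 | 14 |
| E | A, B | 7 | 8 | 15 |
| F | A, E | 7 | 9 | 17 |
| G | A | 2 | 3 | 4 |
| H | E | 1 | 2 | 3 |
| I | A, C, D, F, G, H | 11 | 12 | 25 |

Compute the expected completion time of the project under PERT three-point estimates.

45 days

te_A = (1 + 4·2 + 9)/6 = 18/6 = 3
te_B = (10 + 4·12 + 14)/6 = 72/6 = 12
te_C = (7 + 4·12 + 23)/6 = 78/6 = 13
te_D = (2 + 4·8 + 14)/6 = 48/6 = 8
te_E = (7 + 4·8 + 15)/6 = 54/6 = 9
te_F = (7 + 4·9 + 17)/6 = 60/6 = 10
te_G = (2 + 4·3 + 4)/6 = 18/6 = 3
te_H = (1 + 4·2 + 3)/6 = 12/6 = 2
te_I = (11 + 4·12 + 25)/6 = 84/6 = 14

Forward pass:
ES_A = 0; EF_A = 3
ES_B = 0; EF_B = 12
ES_C = 12; EF_C = 12+13 = 25
ES_D = max(EF_A=3, EF_B=12) = 12; EF_D = 12+8 = 20
ES_E = max(EF_A=3, EF_B=12) = 12; EF_E = 12+9 = 21
ES_F = max(EF_A=3, EF_E=21) = 21; EF_F = 21+10 = 31
ES_G = 3; EF_G = 3+3 = 6
ES_H = 21; EF_H = 21+2 = 23
ES_I = max(EF_A=3, EF_C=25, EF_D=20, EF_F=31, EF_G=6, EF_H=23) = 31; EF_I = 31+14 = 45
Expected project duration μ = 45 days. Critical path: B → E → F → I.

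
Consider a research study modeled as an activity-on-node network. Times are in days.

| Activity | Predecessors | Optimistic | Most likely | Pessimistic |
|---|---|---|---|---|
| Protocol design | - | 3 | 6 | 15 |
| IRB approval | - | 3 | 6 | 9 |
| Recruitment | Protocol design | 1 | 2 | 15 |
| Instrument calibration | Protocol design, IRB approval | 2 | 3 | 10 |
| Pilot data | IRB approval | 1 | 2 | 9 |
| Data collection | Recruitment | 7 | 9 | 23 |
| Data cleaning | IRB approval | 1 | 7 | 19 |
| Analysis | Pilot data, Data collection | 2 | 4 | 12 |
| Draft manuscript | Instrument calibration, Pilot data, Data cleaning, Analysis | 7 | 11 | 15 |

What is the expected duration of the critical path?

te_Protocol design = (3 + 4·6 + 15)/6 = 42/6 = 7
te_IRB approval = (3 + 4·6 + 9)/6 = 36/6 = 6
te_Recruitment = (1 + 4·2 + 15)/6 = 24/6 = 4
te_Instrument calibration = (2 + 4·3 + 10)/6 = 24/6 = 4
te_Pilot data = (1 + 4·2 + 9)/6 = 18/6 = 3
te_Data collection = (7 + 4·9 + 23)/6 = 66/6 = 11
te_Data cleaning = (1 + 4·7 + 19)/6 = 48/6 = 8
te_Analysis = (2 + 4·4 + 12)/6 = 30/6 = 5
te_Draft manuscript = (7 + 4·11 + 15)/6 = 66/6 = 11

Forward pass:
ES_Protocol design = 0; EF_Protocol design = 7
ES_IRB approval = 0; EF_IRB approval = 6
ES_Recruitment = 7; EF_Recruitment = 7+4 = 11
ES_Instrument calibration = max(EF_Protocol design=7, EF_IRB approval=6) = 7; EF_Instrument calibration = 7+4 = 11
ES_Pilot data = 6; EF_Pilot data = 6+3 = 9
ES_Data collection = 11; EF_Data collection = 11+11 = 22
ES_Data cleaning = 6; EF_Data cleaning = 6+8 = 14
ES_Analysis = max(EF_Pilot data=9, EF_Data collection=22) = 22; EF_Analysis = 22+5 = 27
ES_Draft manuscript = max(EF_Instrument calibration=11, EF_Pilot data=9, EF_Data cleaning=14, EF_Analysis=27) = 27; EF_Draft manuscript = 27+11 = 38
Expected project duration μ = 38 days. Critical path: Protocol design → Recruitment → Data collection → Analysis → Draft manuscript.

38 days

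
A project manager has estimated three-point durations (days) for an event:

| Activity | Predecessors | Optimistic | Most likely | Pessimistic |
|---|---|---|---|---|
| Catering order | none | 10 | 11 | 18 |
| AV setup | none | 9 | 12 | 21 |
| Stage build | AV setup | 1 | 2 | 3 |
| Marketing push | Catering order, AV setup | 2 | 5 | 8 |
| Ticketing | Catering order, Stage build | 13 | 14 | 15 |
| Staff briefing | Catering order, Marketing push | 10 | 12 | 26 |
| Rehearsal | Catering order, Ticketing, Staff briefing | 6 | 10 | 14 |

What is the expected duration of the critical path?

te_Catering order = (10 + 4·11 + 18)/6 = 72/6 = 12
te_AV setup = (9 + 4·12 + 21)/6 = 78/6 = 13
te_Stage build = (1 + 4·2 + 3)/6 = 12/6 = 2
te_Marketing push = (2 + 4·5 + 8)/6 = 30/6 = 5
te_Ticketing = (13 + 4·14 + 15)/6 = 84/6 = 14
te_Staff briefing = (10 + 4·12 + 26)/6 = 84/6 = 14
te_Rehearsal = (6 + 4·10 + 14)/6 = 60/6 = 10

Forward pass:
ES_Catering order = 0; EF_Catering order = 12
ES_AV setup = 0; EF_AV setup = 13
ES_Stage build = 13; EF_Stage build = 13+2 = 15
ES_Marketing push = max(EF_Catering order=12, EF_AV setup=13) = 13; EF_Marketing push = 13+5 = 18
ES_Ticketing = max(EF_Catering order=12, EF_Stage build=15) = 15; EF_Ticketing = 15+14 = 29
ES_Staff briefing = max(EF_Catering order=12, EF_Marketing push=18) = 18; EF_Staff briefing = 18+14 = 32
ES_Rehearsal = max(EF_Catering order=12, EF_Ticketing=29, EF_Staff briefing=32) = 32; EF_Rehearsal = 32+10 = 42
Expected project duration μ = 42 days. Critical path: AV setup → Marketing push → Staff briefing → Rehearsal.

42 days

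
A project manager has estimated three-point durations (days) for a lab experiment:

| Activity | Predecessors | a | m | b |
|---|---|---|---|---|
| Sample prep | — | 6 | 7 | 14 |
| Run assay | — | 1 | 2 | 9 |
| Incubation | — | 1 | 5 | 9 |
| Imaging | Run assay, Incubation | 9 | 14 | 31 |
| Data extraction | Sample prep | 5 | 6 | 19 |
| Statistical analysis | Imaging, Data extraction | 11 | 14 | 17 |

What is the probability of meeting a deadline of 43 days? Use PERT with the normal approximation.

te_Sample prep = (6 + 4·7 + 14)/6 = 48/6 = 8; σ²_Sample prep = ((14−6)/6)² = 1.778
te_Run assay = (1 + 4·2 + 9)/6 = 18/6 = 3; σ²_Run assay = ((9−1)/6)² = 1.778
te_Incubation = (1 + 4·5 + 9)/6 = 30/6 = 5; σ²_Incubation = ((9−1)/6)² = 1.778
te_Imaging = (9 + 4·14 + 31)/6 = 96/6 = 16; σ²_Imaging = ((31−9)/6)² = 13.444
te_Data extraction = (5 + 4·6 + 19)/6 = 48/6 = 8; σ²_Data extraction = ((19−5)/6)² = 5.444
te_Statistical analysis = (11 + 4·14 + 17)/6 = 84/6 = 14; σ²_Statistical analysis = ((17−11)/6)² = 1.000

Forward pass:
ES_Sample prep = 0; EF_Sample prep = 8
ES_Run assay = 0; EF_Run assay = 3
ES_Incubation = 0; EF_Incubation = 5
ES_Imaging = max(EF_Run assay=3, EF_Incubation=5) = 5; EF_Imaging = 5+16 = 21
ES_Data extraction = 8; EF_Data extraction = 8+8 = 16
ES_Statistical analysis = max(EF_Imaging=21, EF_Data extraction=16) = 21; EF_Statistical analysis = 21+14 = 35
Expected project duration μ = 35 days. Critical path: Incubation → Imaging → Statistical analysis.

Variance along critical path = 1.778 + 13.444 + 1.000 = 16.222; σ = √16.222 = 4.028 days.
Z = (43 − 35) / 4.028 = 1.986
P(T ≤ 43) = Φ(1.986) ≈ 0.976

0.976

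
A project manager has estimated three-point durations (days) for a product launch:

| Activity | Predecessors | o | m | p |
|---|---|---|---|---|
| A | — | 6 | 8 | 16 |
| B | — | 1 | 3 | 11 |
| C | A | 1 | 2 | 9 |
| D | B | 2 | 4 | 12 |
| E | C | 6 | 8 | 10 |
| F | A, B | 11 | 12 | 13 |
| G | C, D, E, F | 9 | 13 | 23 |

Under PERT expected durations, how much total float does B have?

5 days

te_A = (6 + 4·8 + 16)/6 = 54/6 = 9
te_B = (1 + 4·3 + 11)/6 = 24/6 = 4
te_C = (1 + 4·2 + 9)/6 = 18/6 = 3
te_D = (2 + 4·4 + 12)/6 = 30/6 = 5
te_E = (6 + 4·8 + 10)/6 = 48/6 = 8
te_F = (11 + 4·12 + 13)/6 = 72/6 = 12
te_G = (9 + 4·13 + 23)/6 = 84/6 = 14

Forward pass:
ES_A = 0; EF_A = 9
ES_B = 0; EF_B = 4
ES_C = 9; EF_C = 9+3 = 12
ES_D = 4; EF_D = 4+5 = 9
ES_E = 12; EF_E = 12+8 = 20
ES_F = max(EF_A=9, EF_B=4) = 9; EF_F = 9+12 = 21
ES_G = max(EF_C=12, EF_D=9, EF_E=20, EF_F=21) = 21; EF_G = 21+14 = 35
Expected project duration μ = 35 days. Critical path: A → F → G.

Backward pass:
LF_G = 35; LS_G = 35−14 = 21
LF_F = LS_G = 21; LS_F = 21−12 = 9
LF_E = LS_G = 21; LS_E = 21−8 = 13
LF_D = LS_G = 21; LS_D = 21−5 = 16
LF_C = min(LS_E=13, LS_G=21) = 13; LS_C = 13−3 = 10
LF_B = min(LS_D=16, LS_F=9) = 9; LS_B = 9−4 = 5
LF_A = min(LS_C=10, LS_F=9) = 9; LS_A = 9−9 = 0
Slack_B = LS_B − ES_B = 5 − 0 = 5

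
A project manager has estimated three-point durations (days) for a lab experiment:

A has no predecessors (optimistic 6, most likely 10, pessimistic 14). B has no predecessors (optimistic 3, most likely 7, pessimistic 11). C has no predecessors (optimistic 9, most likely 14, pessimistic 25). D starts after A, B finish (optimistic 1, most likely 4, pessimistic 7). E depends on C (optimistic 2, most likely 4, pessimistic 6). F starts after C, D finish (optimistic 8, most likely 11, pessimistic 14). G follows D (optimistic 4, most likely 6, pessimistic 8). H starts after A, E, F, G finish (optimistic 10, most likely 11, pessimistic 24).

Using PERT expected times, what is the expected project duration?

te_A = (6 + 4·10 + 14)/6 = 60/6 = 10
te_B = (3 + 4·7 + 11)/6 = 42/6 = 7
te_C = (9 + 4·14 + 25)/6 = 90/6 = 15
te_D = (1 + 4·4 + 7)/6 = 24/6 = 4
te_E = (2 + 4·4 + 6)/6 = 24/6 = 4
te_F = (8 + 4·11 + 14)/6 = 66/6 = 11
te_G = (4 + 4·6 + 8)/6 = 36/6 = 6
te_H = (10 + 4·11 + 24)/6 = 78/6 = 13

Forward pass:
ES_A = 0; EF_A = 10
ES_B = 0; EF_B = 7
ES_C = 0; EF_C = 15
ES_D = max(EF_A=10, EF_B=7) = 10; EF_D = 10+4 = 14
ES_E = 15; EF_E = 15+4 = 19
ES_F = max(EF_C=15, EF_D=14) = 15; EF_F = 15+11 = 26
ES_G = 14; EF_G = 14+6 = 20
ES_H = max(EF_A=10, EF_E=19, EF_F=26, EF_G=20) = 26; EF_H = 26+13 = 39
Expected project duration μ = 39 days. Critical path: C → F → H.

39 days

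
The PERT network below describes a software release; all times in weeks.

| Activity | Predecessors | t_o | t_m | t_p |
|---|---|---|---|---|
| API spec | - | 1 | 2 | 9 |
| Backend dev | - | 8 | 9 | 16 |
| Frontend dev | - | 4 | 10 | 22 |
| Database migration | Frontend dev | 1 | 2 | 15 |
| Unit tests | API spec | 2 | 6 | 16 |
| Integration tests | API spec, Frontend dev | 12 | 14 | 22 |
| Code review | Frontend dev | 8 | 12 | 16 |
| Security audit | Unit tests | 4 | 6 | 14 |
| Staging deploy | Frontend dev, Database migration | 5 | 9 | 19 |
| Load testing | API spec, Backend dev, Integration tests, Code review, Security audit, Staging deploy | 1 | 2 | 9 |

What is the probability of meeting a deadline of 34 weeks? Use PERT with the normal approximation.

0.913

te_API spec = (1 + 4·2 + 9)/6 = 18/6 = 3; σ²_API spec = ((9−1)/6)² = 1.778
te_Backend dev = (8 + 4·9 + 16)/6 = 60/6 = 10; σ²_Backend dev = ((16−8)/6)² = 1.778
te_Frontend dev = (4 + 4·10 + 22)/6 = 66/6 = 11; σ²_Frontend dev = ((22−4)/6)² = 9.000
te_Database migration = (1 + 4·2 + 15)/6 = 24/6 = 4; σ²_Database migration = ((15−1)/6)² = 5.444
te_Unit tests = (2 + 4·6 + 16)/6 = 42/6 = 7; σ²_Unit tests = ((16−2)/6)² = 5.444
te_Integration tests = (12 + 4·14 + 22)/6 = 90/6 = 15; σ²_Integration tests = ((22−12)/6)² = 2.778
te_Code review = (8 + 4·12 + 16)/6 = 72/6 = 12; σ²_Code review = ((16−8)/6)² = 1.778
te_Security audit = (4 + 4·6 + 14)/6 = 42/6 = 7; σ²_Security audit = ((14−4)/6)² = 2.778
te_Staging deploy = (5 + 4·9 + 19)/6 = 60/6 = 10; σ²_Staging deploy = ((19−5)/6)² = 5.444
te_Load testing = (1 + 4·2 + 9)/6 = 18/6 = 3; σ²_Load testing = ((9−1)/6)² = 1.778

Forward pass:
ES_API spec = 0; EF_API spec = 3
ES_Backend dev = 0; EF_Backend dev = 10
ES_Frontend dev = 0; EF_Frontend dev = 11
ES_Database migration = 11; EF_Database migration = 11+4 = 15
ES_Unit tests = 3; EF_Unit tests = 3+7 = 10
ES_Integration tests = max(EF_API spec=3, EF_Frontend dev=11) = 11; EF_Integration tests = 11+15 = 26
ES_Code review = 11; EF_Code review = 11+12 = 23
ES_Security audit = 10; EF_Security audit = 10+7 = 17
ES_Staging deploy = max(EF_Frontend dev=11, EF_Database migration=15) = 15; EF_Staging deploy = 15+10 = 25
ES_Load testing = max(EF_API spec=3, EF_Backend dev=10, EF_Integration tests=26, EF_Code review=23, EF_Security audit=17, EF_Staging deploy=25) = 26; EF_Load testing = 26+3 = 29
Expected project duration μ = 29 weeks. Critical path: Frontend dev → Integration tests → Load testing.

Variance along critical path = 9.000 + 2.778 + 1.778 = 13.556; σ = √13.556 = 3.682 weeks.
Z = (34 − 29) / 3.682 = 1.358
P(T ≤ 34) = Φ(1.358) ≈ 0.913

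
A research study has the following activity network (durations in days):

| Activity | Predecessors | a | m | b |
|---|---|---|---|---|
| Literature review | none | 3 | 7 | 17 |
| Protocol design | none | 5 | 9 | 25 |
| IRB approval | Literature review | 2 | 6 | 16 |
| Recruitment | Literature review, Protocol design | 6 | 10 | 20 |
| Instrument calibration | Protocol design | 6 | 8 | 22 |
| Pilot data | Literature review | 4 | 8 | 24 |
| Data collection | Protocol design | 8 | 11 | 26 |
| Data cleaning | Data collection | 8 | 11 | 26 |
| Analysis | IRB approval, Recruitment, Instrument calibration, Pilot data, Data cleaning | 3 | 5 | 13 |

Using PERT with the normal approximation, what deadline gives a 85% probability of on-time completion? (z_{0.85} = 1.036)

te_Literature review = (3 + 4·7 + 17)/6 = 48/6 = 8; σ²_Literature review = ((17−3)/6)² = 5.444
te_Protocol design = (5 + 4·9 + 25)/6 = 66/6 = 11; σ²_Protocol design = ((25−5)/6)² = 11.111
te_IRB approval = (2 + 4·6 + 16)/6 = 42/6 = 7; σ²_IRB approval = ((16−2)/6)² = 5.444
te_Recruitment = (6 + 4·10 + 20)/6 = 66/6 = 11; σ²_Recruitment = ((20−6)/6)² = 5.444
te_Instrument calibration = (6 + 4·8 + 22)/6 = 60/6 = 10; σ²_Instrument calibration = ((22−6)/6)² = 7.111
te_Pilot data = (4 + 4·8 + 24)/6 = 60/6 = 10; σ²_Pilot data = ((24−4)/6)² = 11.111
te_Data collection = (8 + 4·11 + 26)/6 = 78/6 = 13; σ²_Data collection = ((26−8)/6)² = 9.000
te_Data cleaning = (8 + 4·11 + 26)/6 = 78/6 = 13; σ²_Data cleaning = ((26−8)/6)² = 9.000
te_Analysis = (3 + 4·5 + 13)/6 = 36/6 = 6; σ²_Analysis = ((13−3)/6)² = 2.778

Forward pass:
ES_Literature review = 0; EF_Literature review = 8
ES_Protocol design = 0; EF_Protocol design = 11
ES_IRB approval = 8; EF_IRB approval = 8+7 = 15
ES_Recruitment = max(EF_Literature review=8, EF_Protocol design=11) = 11; EF_Recruitment = 11+11 = 22
ES_Instrument calibration = 11; EF_Instrument calibration = 11+10 = 21
ES_Pilot data = 8; EF_Pilot data = 8+10 = 18
ES_Data collection = 11; EF_Data collection = 11+13 = 24
ES_Data cleaning = 24; EF_Data cleaning = 24+13 = 37
ES_Analysis = max(EF_IRB approval=15, EF_Recruitment=22, EF_Instrument calibration=21, EF_Pilot data=18, EF_Data cleaning=37) = 37; EF_Analysis = 37+6 = 43
Expected project duration μ = 43 days. Critical path: Protocol design → Data collection → Data cleaning → Analysis.

Variance along critical path = 11.111 + 9.000 + 9.000 + 2.778 = 31.889; σ = 5.647 days.
D = μ + z·σ = 43 + 1.036·5.647 = 48.9 days

48.9 days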